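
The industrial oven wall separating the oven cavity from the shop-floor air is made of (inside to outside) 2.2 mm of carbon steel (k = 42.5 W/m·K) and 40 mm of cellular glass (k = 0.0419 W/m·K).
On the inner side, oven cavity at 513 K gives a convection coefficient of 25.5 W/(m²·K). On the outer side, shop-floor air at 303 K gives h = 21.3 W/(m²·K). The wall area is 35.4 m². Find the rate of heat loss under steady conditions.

Thermal resistances in series:
R_inner film = 1/(h_i·A) = 1/(25.5×35.4) = 0.001108 K/W
R_carbon steel = L/(kA) = 0.0022/(42.5×35.4) = 1.462×10^-6 K/W
R_cellular glass = L/(kA) = 0.04/(0.0419×35.4) = 0.02697 K/W
R_outer film = 1/(h_o·A) = 1/(21.3×35.4) = 0.001326 K/W
R_total = 0.0294 K/W
Q = ΔT / R_total = 210 / 0.0294

Q ≈ 7140 W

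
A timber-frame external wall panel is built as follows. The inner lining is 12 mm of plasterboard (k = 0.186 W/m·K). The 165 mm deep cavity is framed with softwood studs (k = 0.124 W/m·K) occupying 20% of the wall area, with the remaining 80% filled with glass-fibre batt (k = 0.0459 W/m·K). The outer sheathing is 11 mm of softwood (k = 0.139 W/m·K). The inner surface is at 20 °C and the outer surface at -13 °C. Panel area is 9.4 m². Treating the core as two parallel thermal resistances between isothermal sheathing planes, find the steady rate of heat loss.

Q ≈ 110 W

Sheathing layers in series; stud and cavity paths in parallel between them.
R_inner = 0.012/(0.186×9.4) = 0.006863 K/W
R_stud  = 0.165/(0.124×0.2×9.4) = 0.7078 K/W
R_cav   = 0.165/(0.0459×0.8×9.4) = 0.478 K/W
1/R_core = 1/R_stud + 1/R_cav → R_core = 0.2853 K/W
R_outer = 0.011/(0.139×9.4) = 0.008419 K/W
R_total = 0.3006 K/W
Q = ΔT/R_total = 33/0.3006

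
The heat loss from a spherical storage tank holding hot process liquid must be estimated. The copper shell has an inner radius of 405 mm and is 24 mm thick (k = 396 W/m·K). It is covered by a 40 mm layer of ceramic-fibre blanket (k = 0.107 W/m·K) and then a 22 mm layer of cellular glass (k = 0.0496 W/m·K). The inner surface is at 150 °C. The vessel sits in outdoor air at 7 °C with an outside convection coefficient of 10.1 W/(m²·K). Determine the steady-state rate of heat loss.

For a spherical shell R = (1/r₁ − 1/r₂)/(4πk); film R = 1/(h·4πr²). In series:
R_copper shell = (1/0.405 − 1/0.429)/(4π×396) = 2.776×10^-5 K/W
R_ceramic-fibre blanket = (1/0.429 − 1/0.469)/(4π×0.107) = 0.1479 K/W
R_cellular glass = (1/0.469 − 1/0.491)/(4π×0.0496) = 0.1533 K/W
R_outer film = 1/(h·4πr_o²) = 1/(10.1×4π×0.491²) = 0.03268 K/W
R_total = 0.3338 K/W
Q = ΔT/R_total = 143/0.3338

Q ≈ 428 W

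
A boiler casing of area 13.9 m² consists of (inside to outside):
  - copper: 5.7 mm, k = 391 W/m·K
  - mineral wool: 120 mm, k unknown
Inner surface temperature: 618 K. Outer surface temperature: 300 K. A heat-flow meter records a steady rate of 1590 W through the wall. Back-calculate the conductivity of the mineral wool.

Thermal resistances in series:
R_copper = L/(kA) = 0.0057/(391×13.9) = 1.049×10^-6 K/W
Sum of known resistances R_other = 1.049×10^-6 K/W
Total R = ΔT/Q = 318/1590 = 0.2 K/W
R_mineral wool = R_total − R_other = 0.2 K/W
k = L/(R·A) = 0.12/(0.2×13.9)

k ≈ 0.0432 W/(m·K)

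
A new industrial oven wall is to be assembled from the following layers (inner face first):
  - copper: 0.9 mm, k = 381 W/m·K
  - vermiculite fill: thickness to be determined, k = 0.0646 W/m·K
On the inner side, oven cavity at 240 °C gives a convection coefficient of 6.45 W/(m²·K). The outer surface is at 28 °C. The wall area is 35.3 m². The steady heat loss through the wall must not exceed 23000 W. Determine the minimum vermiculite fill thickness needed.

L ≈ 11 mm

Model the wall as resistances in series:
R_inner film = 1/(h_i·A) = 1/(6.45×35.3) = 0.004392 K/W
R_copper = L/(kA) = 0.0009/(381×35.3) = 6.692×10^-8 K/W
Sum of the known resistances R_other = 0.004392 K/W
Required total resistance R_tot = ΔT/Q_allow = 212/23000 = 0.009217 K/W
R_vermiculite fill = R_tot − R_other = 0.004825 K/W
L = R·k·A = 0.004825×0.0646×35.3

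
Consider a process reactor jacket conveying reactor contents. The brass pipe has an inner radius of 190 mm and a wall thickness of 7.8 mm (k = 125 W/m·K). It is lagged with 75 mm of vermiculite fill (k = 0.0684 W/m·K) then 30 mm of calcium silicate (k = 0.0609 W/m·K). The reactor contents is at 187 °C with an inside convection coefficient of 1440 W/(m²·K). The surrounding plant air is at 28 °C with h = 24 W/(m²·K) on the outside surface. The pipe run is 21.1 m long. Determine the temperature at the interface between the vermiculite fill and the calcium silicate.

Radial resistances (cylindrical: R_cond = ln(r_o/r_i)/(2πkL), R_conv = 1/(h·2πrL)):
R_inner film = 1/(h_i·2πr₁L) = 1/(1440×2π×0.19×21.1) = 2.757×10^-5 K/W
R_brass pipe wall = ln(197.8/190)/(2π×125×21.1) = 2.428×10^-6 K/W
R_vermiculite fill = ln(272.8/197.8)/(2π×0.0684×21.1) = 0.03545 K/W
R_calcium silicate = ln(302.8/272.8)/(2π×0.0609×21.1) = 0.01292 K/W
R_outer film = 1/(h_o·2πr_oL) = 1/(24×2π×0.3028×21.1) = 0.001038 K/W
R_total = 0.04944 K/W
Q = ΔT/R_total = 159/0.04944
Q = 3220 W
T_interface = T_inner − Q·ΣR(inner→interface) = 187 − 3220×0.03548

T ≈ 72.9 °C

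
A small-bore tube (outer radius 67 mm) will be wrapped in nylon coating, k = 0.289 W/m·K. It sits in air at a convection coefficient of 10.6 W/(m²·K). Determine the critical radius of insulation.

For a cylinder r_cr = k/h = 0.289/10.6
r_cr = 27.3 mm; since the bare radius (67 mm) is above r_cr, any added insulation will reduce heat loss.

r_cr ≈ 27.3 mm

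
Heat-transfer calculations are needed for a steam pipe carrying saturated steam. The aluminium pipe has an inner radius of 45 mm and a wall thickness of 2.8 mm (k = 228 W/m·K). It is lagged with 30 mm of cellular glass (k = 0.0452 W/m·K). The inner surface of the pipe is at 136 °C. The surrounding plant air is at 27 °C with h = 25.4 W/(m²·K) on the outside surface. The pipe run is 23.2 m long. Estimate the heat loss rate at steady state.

Treating each annulus and film as a series resistance:
R_aluminium pipe wall = ln(47.8/45)/(2π×228×23.2) = 1.816×10^-6 K/W
R_cellular glass = ln(77.8/47.8)/(2π×0.0452×23.2) = 0.07393 K/W
R_outer film = 1/(h_o·2πr_oL) = 1/(25.4×2π×0.0778×23.2) = 0.003472 K/W
R_total = 0.0774 K/W
Q = ΔT/R_total = 109/0.0774

Q ≈ 1410 W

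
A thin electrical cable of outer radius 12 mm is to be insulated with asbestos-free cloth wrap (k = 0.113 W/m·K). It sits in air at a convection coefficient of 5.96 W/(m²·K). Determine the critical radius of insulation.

r_cr ≈ 19 mm

For a cylinder r_cr = k/h = 0.113/5.96
r_cr = 19 mm; since the bare radius (12 mm) is below r_cr, adding a thin layer of insulation will *increase* heat loss.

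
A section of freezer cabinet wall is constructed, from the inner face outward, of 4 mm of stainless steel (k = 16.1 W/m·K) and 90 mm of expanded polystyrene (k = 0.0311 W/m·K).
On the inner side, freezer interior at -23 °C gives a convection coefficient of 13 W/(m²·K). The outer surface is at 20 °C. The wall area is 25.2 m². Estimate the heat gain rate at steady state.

Using the resistance-network approach (series):
R_inner film = 1/(h_i·A) = 1/(13×25.2) = 0.003053 K/W
R_stainless steel = L/(kA) = 0.004/(16.1×25.2) = 9.859×10^-6 K/W
R_expanded polystyrene = L/(kA) = 0.09/(0.0311×25.2) = 0.1148 K/W
R_total = 0.1179 K/W
Q = ΔT / R_total = 43 / 0.1179

Q ≈ 365 W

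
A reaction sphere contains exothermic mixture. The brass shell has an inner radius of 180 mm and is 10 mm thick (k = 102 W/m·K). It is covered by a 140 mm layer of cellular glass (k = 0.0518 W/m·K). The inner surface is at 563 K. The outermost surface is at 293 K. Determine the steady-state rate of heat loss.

Q ≈ 78.7 W

Spherical conduction: R = (1/r_in − 1/r_out)/(4πk) per layer; series-sum.
R_brass shell = (1/0.18 − 1/0.19)/(4π×102) = 2.281×10^-4 K/W
R_cellular glass = (1/0.19 − 1/0.33)/(4π×0.0518) = 3.43 K/W
R_total = 3.43 K/W
Q = ΔT/R_total = 270/3.43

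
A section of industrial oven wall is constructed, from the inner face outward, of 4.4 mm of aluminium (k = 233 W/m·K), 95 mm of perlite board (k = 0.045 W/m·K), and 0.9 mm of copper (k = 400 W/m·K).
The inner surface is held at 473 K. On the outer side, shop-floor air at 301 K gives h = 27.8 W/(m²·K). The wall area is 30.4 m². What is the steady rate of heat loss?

Q ≈ 2440 W

Model the wall as resistances in series:
R_aluminium = L/(kA) = 0.0044/(233×30.4) = 6.212×10^-7 K/W
R_perlite board = L/(kA) = 0.095/(0.045×30.4) = 0.06944 K/W
R_copper = L/(kA) = 0.0009/(400×30.4) = 7.401×10^-8 K/W
R_outer film = 1/(h_o·A) = 1/(27.8×30.4) = 0.001183 K/W
R_total = 0.07063 K/W
Q = ΔT / R_total = 172 / 0.07063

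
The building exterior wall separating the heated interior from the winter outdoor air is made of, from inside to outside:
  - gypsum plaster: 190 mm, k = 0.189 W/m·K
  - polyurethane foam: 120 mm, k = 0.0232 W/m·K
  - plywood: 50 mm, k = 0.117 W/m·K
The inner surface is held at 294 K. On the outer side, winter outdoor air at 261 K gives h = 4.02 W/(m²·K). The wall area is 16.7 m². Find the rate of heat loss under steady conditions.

Treating each layer as a thermal resistance in series:
R_gypsum plaster = L/(kA) = 0.19/(0.189×16.7) = 0.0602 K/W
R_polyurethane foam = L/(kA) = 0.12/(0.0232×16.7) = 0.3097 K/W
R_plywood = L/(kA) = 0.05/(0.117×16.7) = 0.02559 K/W
R_outer film = 1/(h_o·A) = 1/(4.02×16.7) = 0.0149 K/W
R_total = 0.4104 K/W
Q = ΔT / R_total = 33 / 0.4104

Q ≈ 80.4 W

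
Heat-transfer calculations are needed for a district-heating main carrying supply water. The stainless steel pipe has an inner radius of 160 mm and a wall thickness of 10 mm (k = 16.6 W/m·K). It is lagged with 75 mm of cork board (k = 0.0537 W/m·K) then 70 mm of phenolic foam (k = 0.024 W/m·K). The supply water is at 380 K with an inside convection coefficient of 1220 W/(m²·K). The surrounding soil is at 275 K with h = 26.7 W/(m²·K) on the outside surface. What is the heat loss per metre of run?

Per-layer cylindrical resistances, series-summed:
R_inner film = 1/(h_i·2πr₁L) = 1/(1220×2π×0.16×1) = 8.153×10^-4 K/W
R_stainless steel pipe wall = ln(170/160)/(2π×16.6×1) = 5.812×10^-4 K/W
R_cork board = ln(245/170)/(2π×0.0537×1) = 1.083 K/W
R_phenolic foam = ln(315/245)/(2π×0.024×1) = 1.667 K/W
R_outer film = 1/(h_o·2πr_oL) = 1/(26.7×2π×0.315×1) = 0.01892 K/W
R_total = 2.77 K/W
Q = ΔT/R_total = 105/2.77

q′ ≈ 37.9 W/m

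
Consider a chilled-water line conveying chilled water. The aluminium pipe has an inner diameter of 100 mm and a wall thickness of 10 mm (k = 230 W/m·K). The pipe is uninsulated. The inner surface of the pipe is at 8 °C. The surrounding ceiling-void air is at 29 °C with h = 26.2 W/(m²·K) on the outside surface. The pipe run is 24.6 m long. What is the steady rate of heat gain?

Q ≈ 5100 W

Radial resistances (cylindrical: R_cond = ln(r_o/r_i)/(2πkL), R_conv = 1/(h·2πrL)):
R_aluminium pipe wall = ln(60/50)/(2π×230×24.6) = 5.129×10^-6 K/W
R_outer film = 1/(h_o·2πr_oL) = 1/(26.2×2π×0.06×24.6) = 0.004116 K/W
R_total = 0.004121 K/W
Q = ΔT/R_total = 21/0.004121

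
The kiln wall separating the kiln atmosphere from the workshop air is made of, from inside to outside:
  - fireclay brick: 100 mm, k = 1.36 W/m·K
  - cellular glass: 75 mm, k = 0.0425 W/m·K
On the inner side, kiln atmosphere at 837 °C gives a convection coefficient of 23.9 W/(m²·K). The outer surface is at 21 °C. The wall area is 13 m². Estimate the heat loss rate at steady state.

Q ≈ 5640 W

Series thermal resistances:
R_inner film = 1/(h_i·A) = 1/(23.9×13) = 0.003219 K/W
R_fireclay brick = L/(kA) = 0.1/(1.36×13) = 0.005656 K/W
R_cellular glass = L/(kA) = 0.075/(0.0425×13) = 0.1357 K/W
R_total = 0.1446 K/W
Q = ΔT / R_total = 816 / 0.1446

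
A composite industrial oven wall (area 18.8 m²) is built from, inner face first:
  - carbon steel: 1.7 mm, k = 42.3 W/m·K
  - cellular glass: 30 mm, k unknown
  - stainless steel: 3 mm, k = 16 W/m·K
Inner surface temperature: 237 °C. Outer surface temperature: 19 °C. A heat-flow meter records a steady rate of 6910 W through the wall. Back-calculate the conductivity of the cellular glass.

k ≈ 0.0506 W/(m·K)

Using the resistance-network approach (series):
R_carbon steel = L/(kA) = 0.0017/(42.3×18.8) = 2.138×10^-6 K/W
R_stainless steel = L/(kA) = 0.003/(16×18.8) = 9.973×10^-6 K/W
Sum of known resistances R_other = 1.211×10^-5 K/W
Total R = ΔT/Q = 218/6910 = 0.03155 K/W
R_cellular glass = R_total − R_other = 0.03154 K/W
k = L/(R·A) = 0.03/(0.03154×18.8)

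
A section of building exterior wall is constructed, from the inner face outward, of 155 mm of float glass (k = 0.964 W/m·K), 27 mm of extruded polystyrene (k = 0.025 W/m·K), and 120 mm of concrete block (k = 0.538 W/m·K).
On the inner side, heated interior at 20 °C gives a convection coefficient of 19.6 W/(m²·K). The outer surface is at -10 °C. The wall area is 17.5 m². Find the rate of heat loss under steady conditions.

Using the resistance-network approach (series):
R_inner film = 1/(h_i·A) = 1/(19.6×17.5) = 0.002915 K/W
R_float glass = L/(kA) = 0.155/(0.964×17.5) = 0.009188 K/W
R_extruded polystyrene = L/(kA) = 0.027/(0.025×17.5) = 0.06171 K/W
R_concrete block = L/(kA) = 0.12/(0.538×17.5) = 0.01275 K/W
R_total = 0.08656 K/W
Q = ΔT / R_total = 30 / 0.08656

Q ≈ 347 W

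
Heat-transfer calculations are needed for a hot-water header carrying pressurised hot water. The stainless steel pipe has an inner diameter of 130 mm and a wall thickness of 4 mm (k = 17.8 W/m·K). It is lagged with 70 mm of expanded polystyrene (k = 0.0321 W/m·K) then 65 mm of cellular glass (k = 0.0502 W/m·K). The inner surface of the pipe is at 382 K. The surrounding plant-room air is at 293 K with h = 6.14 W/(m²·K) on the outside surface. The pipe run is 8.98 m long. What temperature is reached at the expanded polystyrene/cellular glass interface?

Per-layer cylindrical resistances, series-summed:
R_stainless steel pipe wall = ln(69/65)/(2π×17.8×8.98) = 5.946×10^-5 K/W
R_expanded polystyrene = ln(139/69)/(2π×0.0321×8.98) = 0.3867 K/W
R_cellular glass = ln(204/139)/(2π×0.0502×8.98) = 0.1354 K/W
R_outer film = 1/(h_o·2πr_oL) = 1/(6.14×2π×0.204×8.98) = 0.01415 K/W
R_total = 0.5363 K/W
Q = ΔT/R_total = 89/0.5363
Q = 166 W
T_interface = T_inner − Q·ΣR(inner→interface) = 382 − 166×0.3868

T ≈ 318 K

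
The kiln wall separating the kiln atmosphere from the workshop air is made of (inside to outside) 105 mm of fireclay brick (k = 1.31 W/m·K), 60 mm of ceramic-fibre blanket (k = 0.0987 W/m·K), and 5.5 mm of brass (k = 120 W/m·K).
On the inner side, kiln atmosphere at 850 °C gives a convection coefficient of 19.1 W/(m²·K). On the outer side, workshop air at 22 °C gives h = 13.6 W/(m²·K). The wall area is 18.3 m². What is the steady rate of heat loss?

Thermal resistances in series:
R_inner film = 1/(h_i·A) = 1/(19.1×18.3) = 0.002861 K/W
R_fireclay brick = L/(kA) = 0.105/(1.31×18.3) = 0.00438 K/W
R_ceramic-fibre blanket = L/(kA) = 0.06/(0.0987×18.3) = 0.03322 K/W
R_brass = L/(kA) = 0.0055/(120×18.3) = 2.505×10^-6 K/W
R_outer film = 1/(h_o·A) = 1/(13.6×18.3) = 0.004018 K/W
R_total = 0.04448 K/W
Q = ΔT / R_total = 828 / 0.04448

Q ≈ 18600 W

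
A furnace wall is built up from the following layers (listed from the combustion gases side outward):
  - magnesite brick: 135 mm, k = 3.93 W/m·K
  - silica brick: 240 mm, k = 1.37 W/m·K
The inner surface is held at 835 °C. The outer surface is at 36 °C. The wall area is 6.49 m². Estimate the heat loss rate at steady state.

Q ≈ 24700 W

Thermal resistances in series:
R_magnesite brick = L/(kA) = 0.135/(3.93×6.49) = 0.005293 K/W
R_silica brick = L/(kA) = 0.24/(1.37×6.49) = 0.02699 K/W
R_total = 0.03229 K/W
Q = ΔT / R_total = 799 / 0.03229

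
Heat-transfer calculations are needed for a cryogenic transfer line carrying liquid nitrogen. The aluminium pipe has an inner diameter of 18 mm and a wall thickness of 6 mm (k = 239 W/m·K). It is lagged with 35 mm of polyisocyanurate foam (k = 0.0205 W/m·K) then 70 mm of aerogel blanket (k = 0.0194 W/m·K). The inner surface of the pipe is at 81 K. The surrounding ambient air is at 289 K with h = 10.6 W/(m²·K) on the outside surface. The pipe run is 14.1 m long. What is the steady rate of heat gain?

Radial resistances (cylindrical: R_cond = ln(r_o/r_i)/(2πkL), R_conv = 1/(h·2πrL)):
R_aluminium pipe wall = ln(15/9)/(2π×239×14.1) = 2.413×10^-5 K/W
R_polyisocyanurate foam = ln(50/15)/(2π×0.0205×14.1) = 0.6629 K/W
R_aerogel blanket = ln(120/50)/(2π×0.0194×14.1) = 0.5094 K/W
R_outer film = 1/(h_o·2πr_oL) = 1/(10.6×2π×0.12×14.1) = 0.008874 K/W
R_total = 1.181 K/W
Q = ΔT/R_total = 208/1.181

Q ≈ 176 W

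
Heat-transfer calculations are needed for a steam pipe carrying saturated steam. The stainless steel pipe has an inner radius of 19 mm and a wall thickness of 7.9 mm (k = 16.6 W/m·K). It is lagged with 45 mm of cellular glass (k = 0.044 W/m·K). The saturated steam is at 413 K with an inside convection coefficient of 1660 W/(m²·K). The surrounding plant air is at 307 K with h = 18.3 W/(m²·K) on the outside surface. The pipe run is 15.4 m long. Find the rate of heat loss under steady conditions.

Q ≈ 443 W

Treating each annulus and film as a series resistance:
R_inner film = 1/(h_i·2πr₁L) = 1/(1660×2π×0.019×15.4) = 3.277×10^-4 K/W
R_stainless steel pipe wall = ln(26.9/19)/(2π×16.6×15.4) = 2.165×10^-4 K/W
R_cellular glass = ln(71.9/26.9)/(2π×0.044×15.4) = 0.2309 K/W
R_outer film = 1/(h_o·2πr_oL) = 1/(18.3×2π×0.0719×15.4) = 0.007855 K/W
R_total = 0.2393 K/W
Q = ΔT/R_total = 106/0.2393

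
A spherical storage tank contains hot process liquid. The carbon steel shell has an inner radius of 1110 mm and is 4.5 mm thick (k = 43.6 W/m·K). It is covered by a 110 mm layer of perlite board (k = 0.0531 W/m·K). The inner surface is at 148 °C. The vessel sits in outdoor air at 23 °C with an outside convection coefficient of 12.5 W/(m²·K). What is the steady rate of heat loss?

Spherical conduction: R = (1/r_in − 1/r_out)/(4πk) per layer; series-sum.
R_carbon steel shell = (1/1.11 − 1/1.1145)/(4π×43.6) = 6.639×10^-6 K/W
R_perlite board = (1/1.1145 − 1/1.2245)/(4π×0.0531) = 0.1208 K/W
R_outer film = 1/(h·4πr_o²) = 1/(12.5×4π×1.2245²) = 0.004246 K/W
R_total = 0.125 K/W
Q = ΔT/R_total = 125/0.125

Q ≈ 1000 W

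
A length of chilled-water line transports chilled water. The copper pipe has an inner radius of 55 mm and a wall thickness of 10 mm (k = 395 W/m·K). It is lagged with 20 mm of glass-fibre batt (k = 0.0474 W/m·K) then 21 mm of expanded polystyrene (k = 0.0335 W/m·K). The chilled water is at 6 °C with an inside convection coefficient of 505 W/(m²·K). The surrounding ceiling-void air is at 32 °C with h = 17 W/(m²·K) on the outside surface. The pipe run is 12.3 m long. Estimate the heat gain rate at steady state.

Q ≈ 156 W

For a radial system each layer contributes R = ln(r_out/r_in)/(2πkL); films add R = 1/(hA).
R_inner film = 1/(h_i·2πr₁L) = 1/(505×2π×0.055×12.3) = 4.659×10^-4 K/W
R_copper pipe wall = ln(65/55)/(2π×395×12.3) = 5.472×10^-6 K/W
R_glass-fibre batt = ln(85/65)/(2π×0.0474×12.3) = 0.07323 K/W
R_expanded polystyrene = ln(106/85)/(2π×0.0335×12.3) = 0.08528 K/W
R_outer film = 1/(h_o·2πr_oL) = 1/(17×2π×0.106×12.3) = 0.007181 K/W
R_total = 0.1662 K/W
Q = ΔT/R_total = 26/0.1662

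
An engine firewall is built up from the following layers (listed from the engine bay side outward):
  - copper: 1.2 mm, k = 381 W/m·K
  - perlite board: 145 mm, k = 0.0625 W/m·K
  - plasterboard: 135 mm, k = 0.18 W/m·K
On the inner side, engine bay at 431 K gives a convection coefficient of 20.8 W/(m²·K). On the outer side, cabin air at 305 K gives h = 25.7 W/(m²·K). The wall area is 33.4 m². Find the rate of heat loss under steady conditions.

Model the wall as resistances in series:
R_inner film = 1/(h_i·A) = 1/(20.8×33.4) = 0.001439 K/W
R_copper = L/(kA) = 0.0012/(381×33.4) = 9.43×10^-8 K/W
R_perlite board = L/(kA) = 0.145/(0.0625×33.4) = 0.06946 K/W
R_plasterboard = L/(kA) = 0.135/(0.18×33.4) = 0.02246 K/W
R_outer film = 1/(h_o·A) = 1/(25.7×33.4) = 0.001165 K/W
R_total = 0.09452 K/W
Q = ΔT / R_total = 126 / 0.09452

Q ≈ 1330 W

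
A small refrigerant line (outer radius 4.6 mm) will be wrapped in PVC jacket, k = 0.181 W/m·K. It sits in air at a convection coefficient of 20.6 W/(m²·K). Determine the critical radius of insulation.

For a cylinder r_cr = k/h = 0.181/20.6
r_cr = 8.79 mm; since the bare radius (4.6 mm) is below r_cr, adding a thin layer of insulation will *increase* heat loss.

r_cr ≈ 8.79 mm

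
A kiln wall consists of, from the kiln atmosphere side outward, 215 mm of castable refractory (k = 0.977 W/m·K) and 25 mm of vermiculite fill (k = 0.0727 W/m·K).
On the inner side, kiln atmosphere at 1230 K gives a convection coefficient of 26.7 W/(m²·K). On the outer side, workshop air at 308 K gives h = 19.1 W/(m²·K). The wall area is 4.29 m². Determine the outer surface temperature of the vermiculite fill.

T ≈ 382 K

Thermal resistances in series:
R_inner film = 1/(h_i·A) = 1/(26.7×4.29) = 0.00873 K/W
R_castable refractory = L/(kA) = 0.215/(0.977×4.29) = 0.0513 K/W
R_vermiculite fill = L/(kA) = 0.025/(0.0727×4.29) = 0.08016 K/W
R_outer film = 1/(h_o·A) = 1/(19.1×4.29) = 0.0122 K/W
R_total = 0.1524 K/W;  Q = ΔT/R_total = 922/0.1524 = 6050 W
T_interface = T_inner − Q·ΣR(inner→interface) = 1230 − 6050×0.1402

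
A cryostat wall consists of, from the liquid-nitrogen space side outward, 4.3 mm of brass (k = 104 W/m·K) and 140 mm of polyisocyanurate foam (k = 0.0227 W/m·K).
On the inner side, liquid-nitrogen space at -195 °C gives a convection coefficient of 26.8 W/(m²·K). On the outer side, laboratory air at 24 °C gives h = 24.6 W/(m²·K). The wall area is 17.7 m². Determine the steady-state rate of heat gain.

Q ≈ 621 W

Model the wall as resistances in series:
R_inner film = 1/(h_i·A) = 1/(26.8×17.7) = 0.002108 K/W
R_brass = L/(kA) = 0.0043/(104×17.7) = 2.336×10^-6 K/W
R_polyisocyanurate foam = L/(kA) = 0.14/(0.0227×17.7) = 0.3484 K/W
R_outer film = 1/(h_o·A) = 1/(24.6×17.7) = 0.002297 K/W
R_total = 0.3528 K/W
Q = ΔT / R_total = 219 / 0.3528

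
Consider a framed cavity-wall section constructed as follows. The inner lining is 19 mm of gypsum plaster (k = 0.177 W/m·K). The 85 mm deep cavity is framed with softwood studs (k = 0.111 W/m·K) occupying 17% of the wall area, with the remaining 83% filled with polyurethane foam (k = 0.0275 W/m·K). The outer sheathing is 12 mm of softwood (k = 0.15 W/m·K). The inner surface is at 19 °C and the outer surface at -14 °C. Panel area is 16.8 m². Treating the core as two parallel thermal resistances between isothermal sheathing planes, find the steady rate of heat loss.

Sheathing layers in series; stud and cavity paths in parallel between them.
R_inner = 0.019/(0.177×16.8) = 0.00639 K/W
R_stud  = 0.085/(0.111×0.17×16.8) = 0.2681 K/W
R_cav   = 0.085/(0.0275×0.83×16.8) = 0.2217 K/W
1/R_core = 1/R_stud + 1/R_cav → R_core = 0.1213 K/W
R_outer = 0.012/(0.15×16.8) = 0.004762 K/W
R_total = 0.1325 K/W
Q = ΔT/R_total = 33/0.1325

Q ≈ 249 W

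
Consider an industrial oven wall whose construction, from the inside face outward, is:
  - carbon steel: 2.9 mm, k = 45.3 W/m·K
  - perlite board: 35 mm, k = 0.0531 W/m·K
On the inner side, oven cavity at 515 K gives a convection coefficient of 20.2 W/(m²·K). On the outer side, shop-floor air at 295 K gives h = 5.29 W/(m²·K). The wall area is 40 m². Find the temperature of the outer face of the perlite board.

T ≈ 341 K

Treating each layer as a thermal resistance in series:
R_inner film = 1/(h_i·A) = 1/(20.2×40) = 0.001238 K/W
R_carbon steel = L/(kA) = 0.0029/(45.3×40) = 1.6×10^-6 K/W
R_perlite board = L/(kA) = 0.035/(0.0531×40) = 0.01648 K/W
R_outer film = 1/(h_o·A) = 1/(5.29×40) = 0.004726 K/W
R_total = 0.02244 K/W;  Q = ΔT/R_total = 220/0.02244 = 9802 W
T_interface = T_inner − Q·ΣR(inner→interface) = 515 − 9800×0.01772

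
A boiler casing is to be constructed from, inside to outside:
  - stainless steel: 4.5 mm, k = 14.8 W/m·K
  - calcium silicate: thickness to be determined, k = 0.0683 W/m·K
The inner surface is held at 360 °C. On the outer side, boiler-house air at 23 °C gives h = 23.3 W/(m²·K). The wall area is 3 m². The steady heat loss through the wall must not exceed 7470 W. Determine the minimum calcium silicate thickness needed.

L ≈ 6.29 mm

Thermal resistances in series:
R_stainless steel = L/(kA) = 0.0045/(14.8×3) = 1.014×10^-4 K/W
R_outer film = 1/(h_o·A) = 1/(23.3×3) = 0.01431 K/W
Sum of the known resistances R_other = 0.01441 K/W
Required total resistance R_tot = ΔT/Q_allow = 337/7470 = 0.04511 K/W
R_calcium silicate = R_tot − R_other = 0.03071 K/W
L = R·k·A = 0.03071×0.0683×3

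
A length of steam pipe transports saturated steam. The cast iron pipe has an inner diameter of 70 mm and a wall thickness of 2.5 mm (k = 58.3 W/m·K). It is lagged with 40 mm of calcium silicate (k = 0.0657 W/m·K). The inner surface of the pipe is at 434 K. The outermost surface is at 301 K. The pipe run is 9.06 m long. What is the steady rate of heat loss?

Q ≈ 685 W

Treating each annulus and film as a series resistance:
R_cast iron pipe wall = ln(37.5/35)/(2π×58.3×9.06) = 2.079×10^-5 K/W
R_calcium silicate = ln(77.5/37.5)/(2π×0.0657×9.06) = 0.1941 K/W
R_total = 0.1941 K/W
Q = ΔT/R_total = 133/0.1941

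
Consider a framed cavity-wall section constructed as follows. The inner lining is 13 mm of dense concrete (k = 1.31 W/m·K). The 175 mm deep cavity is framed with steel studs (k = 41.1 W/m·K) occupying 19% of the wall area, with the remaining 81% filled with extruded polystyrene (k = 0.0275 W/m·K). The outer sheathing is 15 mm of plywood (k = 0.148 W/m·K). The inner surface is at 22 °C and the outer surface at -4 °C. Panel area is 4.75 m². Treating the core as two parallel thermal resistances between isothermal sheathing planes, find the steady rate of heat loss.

Q ≈ 924 W

Sheathing layers in series; stud and cavity paths in parallel between them.
R_inner = 0.013/(1.31×4.75) = 0.002089 K/W
R_stud  = 0.175/(41.1×0.19×4.75) = 0.004718 K/W
R_cav   = 0.175/(0.0275×0.81×4.75) = 1.654 K/W
1/R_core = 1/R_stud + 1/R_cav → R_core = 0.004704 K/W
R_outer = 0.015/(0.148×4.75) = 0.02134 K/W
R_total = 0.02813 K/W
Q = ΔT/R_total = 26/0.02813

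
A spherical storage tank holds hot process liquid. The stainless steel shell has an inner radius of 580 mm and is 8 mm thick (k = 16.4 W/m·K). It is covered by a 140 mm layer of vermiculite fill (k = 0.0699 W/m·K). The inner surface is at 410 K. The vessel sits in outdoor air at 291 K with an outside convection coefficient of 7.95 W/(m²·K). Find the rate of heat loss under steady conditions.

Q ≈ 304 W

Spherical conduction: R = (1/r_in − 1/r_out)/(4πk) per layer; series-sum.
R_stainless steel shell = (1/0.58 − 1/0.588)/(4π×16.4) = 1.138×10^-4 K/W
R_vermiculite fill = (1/0.588 − 1/0.728)/(4π×0.0699) = 0.3723 K/W
R_outer film = 1/(h·4πr_o²) = 1/(7.95×4π×0.728²) = 0.01889 K/W
R_total = 0.3913 K/W
Q = ΔT/R_total = 119/0.3913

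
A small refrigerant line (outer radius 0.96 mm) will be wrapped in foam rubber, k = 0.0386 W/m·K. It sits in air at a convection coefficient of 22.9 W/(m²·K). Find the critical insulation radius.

For a cylinder r_cr = k/h = 0.0386/22.9
r_cr = 1.69 mm; since the bare radius (0.96 mm) is below r_cr, adding a thin layer of insulation will *increase* heat loss.

r_cr ≈ 1.69 mm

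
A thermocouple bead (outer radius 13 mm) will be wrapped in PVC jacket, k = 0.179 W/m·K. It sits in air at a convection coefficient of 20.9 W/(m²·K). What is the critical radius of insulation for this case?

For a sphere r_cr = 2k/h = 2×0.179/20.9
r_cr = 17.1 mm; since the bare radius (13 mm) is below r_cr, adding a thin layer of insulation will *increase* heat loss.

r_cr ≈ 17.1 mm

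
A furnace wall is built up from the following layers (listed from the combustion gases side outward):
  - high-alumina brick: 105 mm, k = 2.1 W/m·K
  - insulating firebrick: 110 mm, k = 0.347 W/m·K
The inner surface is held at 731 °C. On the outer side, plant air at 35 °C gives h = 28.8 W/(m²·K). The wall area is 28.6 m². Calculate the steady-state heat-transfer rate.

Treating each layer as a thermal resistance in series:
R_high-alumina brick = L/(kA) = 0.105/(2.1×28.6) = 0.001748 K/W
R_insulating firebrick = L/(kA) = 0.11/(0.347×28.6) = 0.01108 K/W
R_outer film = 1/(h_o·A) = 1/(28.8×28.6) = 0.001214 K/W
R_total = 0.01405 K/W
Q = ΔT / R_total = 696 / 0.01405

Q ≈ 49600 W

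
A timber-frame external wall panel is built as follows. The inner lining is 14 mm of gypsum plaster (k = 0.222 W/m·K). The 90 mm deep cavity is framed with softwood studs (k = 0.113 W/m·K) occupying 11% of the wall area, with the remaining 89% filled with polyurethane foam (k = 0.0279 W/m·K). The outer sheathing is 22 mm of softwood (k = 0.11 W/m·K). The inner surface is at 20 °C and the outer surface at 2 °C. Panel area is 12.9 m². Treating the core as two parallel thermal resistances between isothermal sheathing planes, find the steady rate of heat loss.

Sheathing layers in series; stud and cavity paths in parallel between them.
R_inner = 0.014/(0.222×12.9) = 0.004889 K/W
R_stud  = 0.09/(0.113×0.11×12.9) = 0.5613 K/W
R_cav   = 0.09/(0.0279×0.89×12.9) = 0.281 K/W
1/R_core = 1/R_stud + 1/R_cav → R_core = 0.1872 K/W
R_outer = 0.022/(0.11×12.9) = 0.0155 K/W
R_total = 0.2076 K/W
Q = ΔT/R_total = 18/0.2076

Q ≈ 86.7 W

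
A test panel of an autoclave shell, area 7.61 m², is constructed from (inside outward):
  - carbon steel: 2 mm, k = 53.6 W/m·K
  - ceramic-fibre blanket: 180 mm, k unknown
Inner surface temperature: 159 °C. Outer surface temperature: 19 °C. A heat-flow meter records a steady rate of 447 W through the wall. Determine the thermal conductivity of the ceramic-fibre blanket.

Treating each layer as a thermal resistance in series:
R_carbon steel = L/(kA) = 0.002/(53.6×7.61) = 4.903×10^-6 K/W
Sum of known resistances R_other = 4.903×10^-6 K/W
Total R = ΔT/Q = 140/447 = 0.3132 K/W
R_ceramic-fibre blanket = R_total − R_other = 0.3132 K/W
k = L/(R·A) = 0.18/(0.3132×7.61)

k ≈ 0.0755 W/(m·K)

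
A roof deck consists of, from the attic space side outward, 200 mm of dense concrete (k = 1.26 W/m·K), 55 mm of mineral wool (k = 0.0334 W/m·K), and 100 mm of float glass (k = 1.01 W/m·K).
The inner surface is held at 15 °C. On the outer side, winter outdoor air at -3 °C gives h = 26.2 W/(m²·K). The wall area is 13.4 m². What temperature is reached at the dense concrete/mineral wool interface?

T ≈ 13.5 °C

Thermal resistances in series:
R_dense concrete = L/(kA) = 0.2/(1.26×13.4) = 0.01185 K/W
R_mineral wool = L/(kA) = 0.055/(0.0334×13.4) = 0.1229 K/W
R_float glass = L/(kA) = 0.1/(1.01×13.4) = 0.007389 K/W
R_outer film = 1/(h_o·A) = 1/(26.2×13.4) = 0.002848 K/W
R_total = 0.145 K/W;  Q = ΔT/R_total = 18/0.145 = 124.2 W
T_interface = T_inner − Q·ΣR(inner→interface) = 15 − 124×0.01185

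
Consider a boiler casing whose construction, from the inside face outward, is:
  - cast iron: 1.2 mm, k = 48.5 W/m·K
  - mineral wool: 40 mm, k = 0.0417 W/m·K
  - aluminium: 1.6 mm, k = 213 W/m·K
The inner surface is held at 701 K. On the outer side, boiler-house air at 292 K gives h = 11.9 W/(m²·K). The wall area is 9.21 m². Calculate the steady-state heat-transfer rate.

Q ≈ 3610 W

Thermal resistances in series:
R_cast iron = L/(kA) = 0.0012/(48.5×9.21) = 2.686×10^-6 K/W
R_mineral wool = L/(kA) = 0.04/(0.0417×9.21) = 0.1042 K/W
R_aluminium = L/(kA) = 0.0016/(213×9.21) = 8.156×10^-7 K/W
R_outer film = 1/(h_o·A) = 1/(11.9×9.21) = 0.009124 K/W
R_total = 0.1133 K/W
Q = ΔT / R_total = 409 / 0.1133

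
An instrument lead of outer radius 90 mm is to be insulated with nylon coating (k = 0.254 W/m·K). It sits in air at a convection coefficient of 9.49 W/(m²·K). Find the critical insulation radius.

For a cylinder r_cr = k/h = 0.254/9.49
r_cr = 26.8 mm; since the bare radius (90 mm) is above r_cr, any added insulation will reduce heat loss.

r_cr ≈ 26.8 mm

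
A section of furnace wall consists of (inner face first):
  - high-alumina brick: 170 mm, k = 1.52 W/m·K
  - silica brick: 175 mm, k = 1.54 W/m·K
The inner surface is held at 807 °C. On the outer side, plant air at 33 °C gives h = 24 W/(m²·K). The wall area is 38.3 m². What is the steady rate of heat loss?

Using the resistance-network approach (series):
R_high-alumina brick = L/(kA) = 0.17/(1.52×38.3) = 0.00292 K/W
R_silica brick = L/(kA) = 0.175/(1.54×38.3) = 0.002967 K/W
R_outer film = 1/(h_o·A) = 1/(24×38.3) = 0.001088 K/W
R_total = 0.006975 K/W
Q = ΔT / R_total = 774 / 0.006975

Q ≈ 111000 W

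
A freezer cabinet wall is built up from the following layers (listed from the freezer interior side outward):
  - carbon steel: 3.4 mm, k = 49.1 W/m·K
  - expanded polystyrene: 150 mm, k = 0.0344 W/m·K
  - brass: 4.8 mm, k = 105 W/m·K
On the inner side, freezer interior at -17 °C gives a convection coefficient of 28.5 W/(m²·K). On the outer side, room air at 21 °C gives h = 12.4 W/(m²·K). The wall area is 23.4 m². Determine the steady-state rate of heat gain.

Treating each layer as a thermal resistance in series:
R_inner film = 1/(h_i·A) = 1/(28.5×23.4) = 0.001499 K/W
R_carbon steel = L/(kA) = 0.0034/(49.1×23.4) = 2.959×10^-6 K/W
R_expanded polystyrene = L/(kA) = 0.15/(0.0344×23.4) = 0.1863 K/W
R_brass = L/(kA) = 0.0048/(105×23.4) = 1.954×10^-6 K/W
R_outer film = 1/(h_o·A) = 1/(12.4×23.4) = 0.003446 K/W
R_total = 0.1913 K/W
Q = ΔT / R_total = 38 / 0.1913

Q ≈ 199 W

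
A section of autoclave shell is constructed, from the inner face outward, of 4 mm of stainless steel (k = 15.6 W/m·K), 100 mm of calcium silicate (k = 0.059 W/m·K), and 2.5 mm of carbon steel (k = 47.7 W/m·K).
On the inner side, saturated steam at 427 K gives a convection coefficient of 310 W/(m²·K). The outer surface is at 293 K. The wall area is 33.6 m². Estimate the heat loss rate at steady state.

Q ≈ 2650 W

Using the resistance-network approach (series):
R_inner film = 1/(h_i·A) = 1/(310×33.6) = 9.601×10^-5 K/W
R_stainless steel = L/(kA) = 0.004/(15.6×33.6) = 7.631×10^-6 K/W
R_calcium silicate = L/(kA) = 0.1/(0.059×33.6) = 0.05044 K/W
R_carbon steel = L/(kA) = 0.0025/(47.7×33.6) = 1.56×10^-6 K/W
R_total = 0.05055 K/W
Q = ΔT / R_total = 134 / 0.05055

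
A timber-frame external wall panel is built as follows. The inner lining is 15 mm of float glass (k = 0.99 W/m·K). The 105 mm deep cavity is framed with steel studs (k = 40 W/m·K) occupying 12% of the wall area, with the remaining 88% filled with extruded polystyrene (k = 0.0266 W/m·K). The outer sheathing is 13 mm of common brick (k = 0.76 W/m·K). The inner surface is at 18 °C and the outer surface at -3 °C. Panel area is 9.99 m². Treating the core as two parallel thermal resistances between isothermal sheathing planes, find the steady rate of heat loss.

Sheathing layers in series; stud and cavity paths in parallel between them.
R_inner = 0.015/(0.99×9.99) = 0.001517 K/W
R_stud  = 0.105/(40×0.12×9.99) = 0.00219 K/W
R_cav   = 0.105/(0.0266×0.88×9.99) = 0.449 K/W
1/R_core = 1/R_stud + 1/R_cav → R_core = 0.002179 K/W
R_outer = 0.013/(0.76×9.99) = 0.001712 K/W
R_total = 0.005408 K/W
Q = ΔT/R_total = 21/0.005408

Q ≈ 3880 W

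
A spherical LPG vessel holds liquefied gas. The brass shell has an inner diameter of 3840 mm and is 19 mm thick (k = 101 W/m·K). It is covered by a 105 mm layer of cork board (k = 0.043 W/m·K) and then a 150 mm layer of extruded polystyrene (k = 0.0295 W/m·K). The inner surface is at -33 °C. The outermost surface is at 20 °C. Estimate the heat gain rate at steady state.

Radial (spherical) resistances in series:
R_brass shell = (1/1.92 − 1/1.939)/(4π×101) = 4.021×10^-6 K/W
R_cork board = (1/1.939 − 1/2.044)/(4π×0.043) = 0.04903 K/W
R_extruded polystyrene = (1/2.044 − 1/2.194)/(4π×0.0295) = 0.09023 K/W
R_total = 0.1393 K/W
Q = ΔT/R_total = 53/0.1393

Q ≈ 381 W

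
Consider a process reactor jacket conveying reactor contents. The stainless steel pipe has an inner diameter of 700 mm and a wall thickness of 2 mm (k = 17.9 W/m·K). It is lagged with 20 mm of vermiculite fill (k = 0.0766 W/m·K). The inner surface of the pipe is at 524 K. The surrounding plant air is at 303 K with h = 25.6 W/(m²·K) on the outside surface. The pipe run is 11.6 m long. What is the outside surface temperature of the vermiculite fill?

Cylindrical conduction, so R = ln(r₂/r₁)/(2πkL) per layer, in series:
R_stainless steel pipe wall = ln(352/350)/(2π×17.9×11.6) = 4.368×10^-6 K/W
R_vermiculite fill = ln(372/352)/(2π×0.0766×11.6) = 0.009898 K/W
R_outer film = 1/(h_o·2πr_oL) = 1/(25.6×2π×0.372×11.6) = 0.001441 K/W
R_total = 0.01134 K/W
Q = ΔT/R_total = 221/0.01134
Q = 19500 W
T_interface = T_inner − Q·ΣR(inner→interface) = 524 − 19500×0.009903

T ≈ 331 K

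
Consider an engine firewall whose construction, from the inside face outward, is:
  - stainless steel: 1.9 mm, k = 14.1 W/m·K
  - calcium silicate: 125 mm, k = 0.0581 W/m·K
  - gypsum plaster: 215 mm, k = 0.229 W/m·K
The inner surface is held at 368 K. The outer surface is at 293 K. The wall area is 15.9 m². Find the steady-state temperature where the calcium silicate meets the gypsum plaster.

T ≈ 316 K

Using the resistance-network approach (series):
R_stainless steel = L/(kA) = 0.0019/(14.1×15.9) = 8.475×10^-6 K/W
R_calcium silicate = L/(kA) = 0.125/(0.0581×15.9) = 0.1353 K/W
R_gypsum plaster = L/(kA) = 0.215/(0.229×15.9) = 0.05905 K/W
R_total = 0.1944 K/W;  Q = ΔT/R_total = 75/0.1944 = 385.9 W
T_interface = T_inner − Q·ΣR(inner→interface) = 368 − 386×0.1353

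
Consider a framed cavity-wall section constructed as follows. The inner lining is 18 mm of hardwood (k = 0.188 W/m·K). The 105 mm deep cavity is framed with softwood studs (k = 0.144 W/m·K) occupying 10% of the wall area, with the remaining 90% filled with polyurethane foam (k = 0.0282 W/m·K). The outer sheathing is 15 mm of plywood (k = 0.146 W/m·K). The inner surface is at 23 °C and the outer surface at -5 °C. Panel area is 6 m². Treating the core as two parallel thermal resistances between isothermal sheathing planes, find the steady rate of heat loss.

Q ≈ 59.2 W

Sheathing layers in series; stud and cavity paths in parallel between them.
R_inner = 0.018/(0.188×6) = 0.01596 K/W
R_stud  = 0.105/(0.144×0.1×6) = 1.215 K/W
R_cav   = 0.105/(0.0282×0.9×6) = 0.6895 K/W
1/R_core = 1/R_stud + 1/R_cav → R_core = 0.4399 K/W
R_outer = 0.015/(0.146×6) = 0.01712 K/W
R_total = 0.473 K/W
Q = ΔT/R_total = 28/0.473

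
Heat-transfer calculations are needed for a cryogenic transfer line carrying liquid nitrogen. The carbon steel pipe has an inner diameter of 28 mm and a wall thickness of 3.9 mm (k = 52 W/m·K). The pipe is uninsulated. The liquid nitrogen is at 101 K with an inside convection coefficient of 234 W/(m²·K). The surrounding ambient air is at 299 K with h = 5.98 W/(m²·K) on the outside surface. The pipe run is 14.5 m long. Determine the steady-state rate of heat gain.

For a radial system each layer contributes R = ln(r_out/r_in)/(2πkL); films add R = 1/(hA).
R_inner film = 1/(h_i·2πr₁L) = 1/(234×2π×0.014×14.5) = 0.00335 K/W
R_carbon steel pipe wall = ln(17.9/14)/(2π×52×14.5) = 5.187×10^-5 K/W
R_outer film = 1/(h_o·2πr_oL) = 1/(5.98×2π×0.0179×14.5) = 0.1025 K/W
R_total = 0.1059 K/W
Q = ΔT/R_total = 198/0.1059

Q ≈ 1870 W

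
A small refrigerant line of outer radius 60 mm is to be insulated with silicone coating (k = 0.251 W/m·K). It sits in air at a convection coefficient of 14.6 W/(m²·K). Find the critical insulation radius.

r_cr ≈ 17.2 mm

For a cylinder r_cr = k/h = 0.251/14.6
r_cr = 17.2 mm; since the bare radius (60 mm) is above r_cr, any added insulation will reduce heat loss.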